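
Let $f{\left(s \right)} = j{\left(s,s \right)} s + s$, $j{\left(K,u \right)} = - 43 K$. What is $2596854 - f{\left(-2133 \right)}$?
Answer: $198235614$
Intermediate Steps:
$f{\left(s \right)} = s - 43 s^{2}$ ($f{\left(s \right)} = - 43 s s + s = - 43 s^{2} + s = s - 43 s^{2}$)
$2596854 - f{\left(-2133 \right)} = 2596854 - - 2133 \left(1 - -91719\right) = 2596854 - - 2133 \left(1 + 91719\right) = 2596854 - \left(-2133\right) 91720 = 2596854 - -195638760 = 2596854 + 195638760 = 198235614$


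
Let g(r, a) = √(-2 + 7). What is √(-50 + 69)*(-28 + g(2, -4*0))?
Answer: √19*(-28 + √5) ≈ -112.30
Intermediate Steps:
g(r, a) = √5
√(-50 + 69)*(-28 + g(2, -4*0)) = √(-50 + 69)*(-28 + √5) = √19*(-28 + √5)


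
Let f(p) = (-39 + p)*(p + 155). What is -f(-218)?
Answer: -16191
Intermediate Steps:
f(p) = (-39 + p)*(155 + p)
-f(-218) = -(-6045 + (-218)² + 116*(-218)) = -(-6045 + 47524 - 25288) = -1*16191 = -16191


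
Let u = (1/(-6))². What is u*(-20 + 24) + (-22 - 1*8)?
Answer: -269/9 ≈ -29.889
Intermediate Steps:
u = 1/36 (u = (1*(-⅙))² = (-⅙)² = 1/36 ≈ 0.027778)
u*(-20 + 24) + (-22 - 1*8) = (-20 + 24)/36 + (-22 - 1*8) = (1/36)*4 + (-22 - 8) = ⅑ - 30 = -269/9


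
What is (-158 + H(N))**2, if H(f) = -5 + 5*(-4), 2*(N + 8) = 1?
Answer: 33489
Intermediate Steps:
N = -15/2 (N = -8 + (1/2)*1 = -8 + 1/2 = -15/2 ≈ -7.5000)
H(f) = -25 (H(f) = -5 - 20 = -25)
(-158 + H(N))**2 = (-158 - 25)**2 = (-183)**2 = 33489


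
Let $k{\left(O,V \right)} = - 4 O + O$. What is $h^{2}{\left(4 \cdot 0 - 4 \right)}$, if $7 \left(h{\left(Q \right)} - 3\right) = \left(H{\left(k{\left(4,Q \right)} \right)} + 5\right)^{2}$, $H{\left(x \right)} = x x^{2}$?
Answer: $\frac{8813476562500}{49} \approx 1.7987 \cdot 10^{11}$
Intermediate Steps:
$k{\left(O,V \right)} = - 3 O$
$H{\left(x \right)} = x^{3}$
$h{\left(Q \right)} = \frac{2968750}{7}$ ($h{\left(Q \right)} = 3 + \frac{\left(\left(\left(-3\right) 4\right)^{3} + 5\right)^{2}}{7} = 3 + \frac{\left(\left(-12\right)^{3} + 5\right)^{2}}{7} = 3 + \frac{\left(-1728 + 5\right)^{2}}{7} = 3 + \frac{\left(-1723\right)^{2}}{7} = 3 + \frac{1}{7} \cdot 2968729 = 3 + \frac{2968729}{7} = \frac{2968750}{7}$)
$h^{2}{\left(4 \cdot 0 - 4 \right)} = \left(\frac{2968750}{7}\right)^{2} = \frac{8813476562500}{49}$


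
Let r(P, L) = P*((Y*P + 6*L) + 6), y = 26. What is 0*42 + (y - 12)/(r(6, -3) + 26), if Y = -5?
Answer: -7/113 ≈ -0.061947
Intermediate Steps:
r(P, L) = P*(6 - 5*P + 6*L) (r(P, L) = P*((-5*P + 6*L) + 6) = P*(6 - 5*P + 6*L))
0*42 + (y - 12)/(r(6, -3) + 26) = 0*42 + (26 - 12)/(6*(6 - 5*6 + 6*(-3)) + 26) = 0 + 14/(6*(6 - 30 - 18) + 26) = 0 + 14/(6*(-42) + 26) = 0 + 14/(-252 + 26) = 0 + 14/(-226) = 0 + 14*(-1/226) = 0 - 7/113 = -7/113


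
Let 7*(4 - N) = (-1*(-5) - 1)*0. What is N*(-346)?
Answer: -1384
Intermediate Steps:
N = 4 (N = 4 - (-1*(-5) - 1)*0/7 = 4 - (5 - 1)*0/7 = 4 - 4*0/7 = 4 - ⅐*0 = 4 + 0 = 4)
N*(-346) = 4*(-346) = -1384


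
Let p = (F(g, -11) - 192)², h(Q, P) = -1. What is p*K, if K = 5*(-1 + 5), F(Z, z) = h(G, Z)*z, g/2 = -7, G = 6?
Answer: 655220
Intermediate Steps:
g = -14 (g = 2*(-7) = -14)
F(Z, z) = -z
p = 32761 (p = (-1*(-11) - 192)² = (11 - 192)² = (-181)² = 32761)
K = 20 (K = 5*4 = 20)
p*K = 32761*20 = 655220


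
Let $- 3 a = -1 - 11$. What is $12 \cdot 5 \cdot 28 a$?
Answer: $6720$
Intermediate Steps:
$a = 4$ ($a = - \frac{-1 - 11}{3} = \left(- \frac{1}{3}\right) \left(-12\right) = 4$)
$12 \cdot 5 \cdot 28 a = 12 \cdot 5 \cdot 28 \cdot 4 = 60 \cdot 28 \cdot 4 = 1680 \cdot 4 = 6720$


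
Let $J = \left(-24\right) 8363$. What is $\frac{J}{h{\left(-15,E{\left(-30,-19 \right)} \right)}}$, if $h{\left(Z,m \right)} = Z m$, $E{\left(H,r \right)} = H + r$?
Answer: $- \frac{66904}{245} \approx -273.08$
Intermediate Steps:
$J = -200712$
$\frac{J}{h{\left(-15,E{\left(-30,-19 \right)} \right)}} = - \frac{200712}{\left(-15\right) \left(-30 - 19\right)} = - \frac{200712}{\left(-15\right) \left(-49\right)} = - \frac{200712}{735} = \left(-200712\right) \frac{1}{735} = - \frac{66904}{245}$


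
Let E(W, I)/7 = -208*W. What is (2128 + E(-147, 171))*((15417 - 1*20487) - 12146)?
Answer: -3721410560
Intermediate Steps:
E(W, I) = -1456*W (E(W, I) = 7*(-208*W) = -1456*W)
(2128 + E(-147, 171))*((15417 - 1*20487) - 12146) = (2128 - 1456*(-147))*((15417 - 1*20487) - 12146) = (2128 + 214032)*((15417 - 20487) - 12146) = 216160*(-5070 - 12146) = 216160*(-17216) = -3721410560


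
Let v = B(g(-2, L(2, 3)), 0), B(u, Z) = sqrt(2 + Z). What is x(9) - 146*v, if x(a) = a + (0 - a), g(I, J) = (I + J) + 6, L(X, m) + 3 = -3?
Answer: -146*sqrt(2) ≈ -206.48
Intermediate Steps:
L(X, m) = -6 (L(X, m) = -3 - 3 = -6)
g(I, J) = 6 + I + J
x(a) = 0 (x(a) = a - a = 0)
v = sqrt(2) (v = sqrt(2 + 0) = sqrt(2) ≈ 1.4142)
x(9) - 146*v = 0 - 146*sqrt(2) = -146*sqrt(2)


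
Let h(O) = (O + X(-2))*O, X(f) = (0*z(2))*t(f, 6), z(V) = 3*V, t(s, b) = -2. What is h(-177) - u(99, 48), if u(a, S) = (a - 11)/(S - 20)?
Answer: 219281/7 ≈ 31326.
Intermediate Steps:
X(f) = 0 (X(f) = (0*(3*2))*(-2) = (0*6)*(-2) = 0*(-2) = 0)
u(a, S) = (-11 + a)/(-20 + S)
h(O) = O² (h(O) = (O + 0)*O = O*O = O²)
h(-177) - u(99, 48) = (-177)² - (-11 + 99)/(-20 + 48) = 31329 - 88/28 = 31329 - 1*22/7 = 31329 - 22/7 = 219281/7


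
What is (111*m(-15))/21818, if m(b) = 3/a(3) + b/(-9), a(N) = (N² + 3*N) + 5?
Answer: 2294/250907 ≈ 0.0091428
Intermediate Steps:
a(N) = 5 + N² + 3*N
m(b) = 3/23 - b/9 (m(b) = 3/(5 + 3² + 3*3) + b/(-9) = 3/(5 + 9 + 9) + b*(-⅑) = 3/23 - b/9)
(111*m(-15))/21818 = (111*(3/23 - ⅑*(-15)))/21818 = (111*(3/23 + 5/3))*(1/21818) = (111*(124/69))*(1/21818) = (4588/23)*(1/21818) = 2294/250907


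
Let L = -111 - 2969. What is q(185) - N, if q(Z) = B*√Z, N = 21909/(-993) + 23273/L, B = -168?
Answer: 30196603/1019480 - 168*√185 ≈ -2255.4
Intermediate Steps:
L = -3080
N = -30196603/1019480 (N = 21909/(-993) + 23273/(-3080) = 21909*(-1/993) + 23273*(-1/3080) = -7303/331 - 23273/3080 = -30196603/1019480 ≈ -29.620)
q(Z) = -168*√Z
q(185) - N = -168*√185 - 1*(-30196603/1019480) = -168*√185 + 30196603/1019480 = 30196603/1019480 - 168*√185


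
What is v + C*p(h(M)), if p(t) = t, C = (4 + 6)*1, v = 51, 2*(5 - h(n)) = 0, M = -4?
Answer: 101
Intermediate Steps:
h(n) = 5 (h(n) = 5 - ½*0 = 5 + 0 = 5)
C = 10 (C = 10*1 = 10)
v + C*p(h(M)) = 51 + 10*5 = 51 + 50 = 101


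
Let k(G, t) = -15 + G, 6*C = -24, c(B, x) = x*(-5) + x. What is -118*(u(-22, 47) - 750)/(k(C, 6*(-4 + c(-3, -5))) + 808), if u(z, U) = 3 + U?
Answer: 82600/789 ≈ 104.69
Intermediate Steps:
c(B, x) = -4*x (c(B, x) = -5*x + x = -4*x)
C = -4 (C = (⅙)*(-24) = -4)
-118*(u(-22, 47) - 750)/(k(C, 6*(-4 + c(-3, -5))) + 808) = -118*((3 + 47) - 750)/((-15 - 4) + 808) = -118*(50 - 750)/(-19 + 808) = -(-82600)/789 = -118*(-700/789) = 82600/789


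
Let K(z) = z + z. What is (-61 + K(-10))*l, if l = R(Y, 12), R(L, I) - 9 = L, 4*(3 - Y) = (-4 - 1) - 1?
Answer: -2187/2 ≈ -1093.5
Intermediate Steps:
Y = 9/2 (Y = 3 - ((-4 - 1) - 1)/4 = 3 - (-5 - 1)/4 = 3 - 1/4*(-6) = 3 + 3/2 = 9/2 ≈ 4.5000)
K(z) = 2*z
R(L, I) = 9 + L
l = 27/2 (l = 9 + 9/2 = 27/2 ≈ 13.500)
(-61 + K(-10))*l = (-61 + 2*(-10))*(27/2) = (-61 - 20)*(27/2) = -81*27/2 = -2187/2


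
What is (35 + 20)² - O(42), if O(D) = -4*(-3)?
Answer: 3013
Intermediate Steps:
O(D) = 12
(35 + 20)² - O(42) = (35 + 20)² - 1*12 = 55² - 12 = 3025 - 12 = 3013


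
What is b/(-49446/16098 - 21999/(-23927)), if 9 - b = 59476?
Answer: 3817551916847/138159090 ≈ 27632.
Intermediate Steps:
b = -59467 (b = 9 - 1*59476 = 9 - 59476 = -59467)
b/(-49446/16098 - 21999/(-23927)) = -59467/(-49446/16098 - 21999/(-23927)) = -59467/(-49446*1/16098 - 21999*(-1/23927)) = -59467/(-8241/2683 + 21999/23927) = -59467/(-138159090/64196141) = -59467*(-64196141/138159090) = 3817551916847/138159090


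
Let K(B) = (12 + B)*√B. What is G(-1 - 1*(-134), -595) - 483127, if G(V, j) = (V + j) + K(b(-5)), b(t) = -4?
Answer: -483589 + 16*I ≈ -4.8359e+5 + 16.0*I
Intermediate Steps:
K(B) = √B*(12 + B)
G(V, j) = V + j + 16*I (G(V, j) = (V + j) + √(-4)*(12 - 4) = (V + j) + (2*I)*8 = (V + j) + 16*I = V + j + 16*I)
G(-1 - 1*(-134), -595) - 483127 = ((-1 - 1*(-134)) - 595 + 16*I) - 483127 = ((-1 + 134) - 595 + 16*I) - 483127 = (133 - 595 + 16*I) - 483127 = (-462 + 16*I) - 483127 = -483589 + 16*I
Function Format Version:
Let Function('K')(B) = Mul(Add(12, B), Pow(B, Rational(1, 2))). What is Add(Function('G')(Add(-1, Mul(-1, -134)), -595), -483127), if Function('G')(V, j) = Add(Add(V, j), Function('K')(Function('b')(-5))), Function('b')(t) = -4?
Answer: Add(-483589, Mul(16, I)) ≈ Add(-4.8359e+5, Mul(16.000, I))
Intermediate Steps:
Function('K')(B) = Mul(Pow(B, Rational(1, 2)), Add(12, B))
Function('G')(V, j) = Add(V, j, Mul(16, I)) (Function('G')(V, j) = Add(Add(V, j), Mul(Pow(-4, Rational(1, 2)), Add(12, -4))) = Add(Add(V, j), Mul(Mul(2, I), 8)) = Add(Add(V, j), Mul(16, I)) = Add(V, j, Mul(16, I)))
Add(Function('G')(Add(-1, Mul(-1, -134)), -595), -483127) = Add(Add(Add(-1, Mul(-1, -134)), -595, Mul(16, I)), -483127) = Add(Add(Add(-1, 134), -595, Mul(16, I)), -483127) = Add(Add(133, -595, Mul(16, I)), -483127) = Add(Add(-462, Mul(16, I)), -483127) = Add(-483589, Mul(16, I))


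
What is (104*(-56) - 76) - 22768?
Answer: -28668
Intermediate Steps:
(104*(-56) - 76) - 22768 = (-5824 - 76) - 22768 = -5900 - 22768 = -28668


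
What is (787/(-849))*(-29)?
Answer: 22823/849 ≈ 26.882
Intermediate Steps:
(787/(-849))*(-29) = (787*(-1/849))*(-29) = -787/849*(-29) = 22823/849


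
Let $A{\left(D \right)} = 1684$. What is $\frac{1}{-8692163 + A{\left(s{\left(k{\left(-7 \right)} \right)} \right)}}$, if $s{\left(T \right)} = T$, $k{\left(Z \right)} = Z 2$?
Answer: $- \frac{1}{8690479} \approx -1.1507 \cdot 10^{-7}$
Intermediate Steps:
$k{\left(Z \right)} = 2 Z$
$\frac{1}{-8692163 + A{\left(s{\left(k{\left(-7 \right)} \right)} \right)}} = \frac{1}{-8692163 + 1684} = \frac{1}{-8690479} = - \frac{1}{8690479}$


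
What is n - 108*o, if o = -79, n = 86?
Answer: 8618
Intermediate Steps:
n - 108*o = 86 - 108*(-79) = 86 + 8532 = 8618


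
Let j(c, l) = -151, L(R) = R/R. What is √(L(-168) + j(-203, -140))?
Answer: 5*I*√6 ≈ 12.247*I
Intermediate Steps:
L(R) = 1
√(L(-168) + j(-203, -140)) = √(1 - 151) = √(-150) = 5*I*√6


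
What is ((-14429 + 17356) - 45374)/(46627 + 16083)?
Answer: -42447/62710 ≈ -0.67688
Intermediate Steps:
((-14429 + 17356) - 45374)/(46627 + 16083) = (2927 - 45374)/62710 = -42447*1/62710 = -42447/62710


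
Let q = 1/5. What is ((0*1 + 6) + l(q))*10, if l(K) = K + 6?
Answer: 122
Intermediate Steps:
q = 1/5 ≈ 0.20000
l(K) = 6 + K
((0*1 + 6) + l(q))*10 = ((0*1 + 6) + (6 + 1/5))*10 = ((0 + 6) + 31/5)*10 = (6 + 31/5)*10 = (61/5)*10 = 122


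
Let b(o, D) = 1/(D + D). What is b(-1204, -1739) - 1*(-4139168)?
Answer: 14396026303/3478 ≈ 4.1392e+6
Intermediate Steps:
b(o, D) = 1/(2*D)
b(-1204, -1739) - 1*(-4139168) = (½)/(-1739) - 1*(-4139168) = (½)*(-1/1739) + 4139168 = -1/3478 + 4139168 = 14396026303/3478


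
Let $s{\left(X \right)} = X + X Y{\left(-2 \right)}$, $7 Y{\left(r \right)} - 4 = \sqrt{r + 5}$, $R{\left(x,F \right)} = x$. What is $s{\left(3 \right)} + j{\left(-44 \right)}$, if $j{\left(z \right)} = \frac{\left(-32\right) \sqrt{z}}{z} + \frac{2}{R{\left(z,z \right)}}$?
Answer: $\frac{719}{154} + \frac{3 \sqrt{3}}{7} + \frac{16 i \sqrt{11}}{11} \approx 5.4111 + 4.8242 i$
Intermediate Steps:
$Y{\left(r \right)} = \frac{4}{7} + \frac{\sqrt{5 + r}}{7}$ ($Y{\left(r \right)} = \frac{4}{7} + \frac{\sqrt{r + 5}}{7} = \frac{4}{7} + \frac{\sqrt{5 + r}}{7}$)
$s{\left(X \right)} = X + X \left(\frac{4}{7} + \frac{\sqrt{3}}{7}\right)$ ($s{\left(X \right)} = X + X \left(\frac{4}{7} + \frac{\sqrt{5 - 2}}{7}\right) = X + X \left(\frac{4}{7} + \frac{\sqrt{3}}{7}\right)$)
$j{\left(z \right)} = - \frac{32}{\sqrt{z}} + \frac{2}{z}$ ($j{\left(z \right)} = \frac{\left(-32\right) \sqrt{z}}{z} + \frac{2}{z} = - \frac{32}{\sqrt{z}} + \frac{2}{z}$)
$s{\left(3 \right)} + j{\left(-44 \right)} = \frac{1}{7} \cdot 3 \left(11 + \sqrt{3}\right) + \left(- \frac{32}{2 i \sqrt{11}} + \frac{2}{-44}\right) = \left(\frac{33}{7} + \frac{3 \sqrt{3}}{7}\right) + \left(- 32 \left(- \frac{i \sqrt{11}}{22}\right) + 2 \left(- \frac{1}{44}\right)\right) = \left(\frac{33}{7} + \frac{3 \sqrt{3}}{7}\right) - \left(\frac{1}{22} - \frac{16 i \sqrt{11}}{11}\right) = \frac{719}{154} + \frac{3 \sqrt{3}}{7} + \frac{16 i \sqrt{11}}{11}$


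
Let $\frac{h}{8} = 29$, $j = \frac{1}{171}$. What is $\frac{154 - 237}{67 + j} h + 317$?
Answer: $\frac{169705}{5729} \approx 29.622$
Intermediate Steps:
$j = \frac{1}{171} \approx 0.005848$
$h = 232$ ($h = 8 \cdot 29 = 232$)
$\frac{154 - 237}{67 + j} h + 317 = \frac{154 - 237}{67 + \frac{1}{171}} \cdot 232 + 317 = - \frac{83}{\frac{11458}{171}} \cdot 232 + 317 = \left(-83\right) \frac{171}{11458} \cdot 232 + 317 = \left(- \frac{14193}{11458}\right) 232 + 317 = - \frac{1646388}{5729} + 317 = \frac{169705}{5729}$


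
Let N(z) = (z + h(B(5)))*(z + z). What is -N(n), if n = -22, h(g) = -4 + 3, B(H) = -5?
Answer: -1012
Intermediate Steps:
h(g) = -1
N(z) = 2*z*(-1 + z) (N(z) = (z - 1)*(z + z) = (-1 + z)*(2*z) = 2*z*(-1 + z))
-N(n) = -2*(-22)*(-1 - 22) = -2*(-22)*(-23) = -1*1012 = -1012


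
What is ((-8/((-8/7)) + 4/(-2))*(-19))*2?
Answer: -190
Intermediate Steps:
((-8/((-8/7)) + 4/(-2))*(-19))*2 = ((-8/((-8*⅐)) + 4*(-½))*(-19))*2 = ((-8/(-8/7) - 2)*(-19))*2 = ((-8*(-7/8) - 2)*(-19))*2 = ((7 - 2)*(-19))*2 = (5*(-19))*2 = -95*2 = -190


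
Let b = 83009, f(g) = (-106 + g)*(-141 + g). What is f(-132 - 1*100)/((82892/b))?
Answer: 5232638333/41446 ≈ 1.2625e+5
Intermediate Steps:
f(g) = (-141 + g)*(-106 + g)
f(-132 - 1*100)/((82892/b)) = (14946 + (-132 - 1*100)² - 247*(-132 - 1*100))/((82892/83009)) = (14946 + (-132 - 100)² - 247*(-132 - 100))/((82892*(1/83009))) = (14946 + (-232)² - 247*(-232))/(82892/83009) = (14946 + 53824 + 57304)*(83009/82892) = 126074*(83009/82892) = 5232638333/41446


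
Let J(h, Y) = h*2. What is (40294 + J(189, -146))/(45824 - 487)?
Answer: 40672/45337 ≈ 0.89710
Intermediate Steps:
J(h, Y) = 2*h
(40294 + J(189, -146))/(45824 - 487) = (40294 + 2*189)/(45824 - 487) = (40294 + 378)/45337 = 40672*(1/45337) = 40672/45337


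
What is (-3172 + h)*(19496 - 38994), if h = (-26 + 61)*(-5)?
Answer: 65259806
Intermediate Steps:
h = -175 (h = 35*(-5) = -175)
(-3172 + h)*(19496 - 38994) = (-3172 - 175)*(19496 - 38994) = -3347*(-19498) = 65259806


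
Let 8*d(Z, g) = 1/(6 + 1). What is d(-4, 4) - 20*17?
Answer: -19039/56 ≈ -339.98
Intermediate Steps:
d(Z, g) = 1/56 (d(Z, g) = 1/(8*(6 + 1)) = (⅛)/7 = (⅛)*(⅐) = 1/56)
d(-4, 4) - 20*17 = 1/56 - 20*17 = 1/56 - 340 = -19039/56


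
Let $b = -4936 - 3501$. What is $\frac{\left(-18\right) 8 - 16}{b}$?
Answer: $\frac{160}{8437} \approx 0.018964$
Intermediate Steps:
$b = -8437$ ($b = -4936 - 3501 = -8437$)
$\frac{\left(-18\right) 8 - 16}{b} = \frac{\left(-18\right) 8 - 16}{-8437} = \left(-144 - 16\right) \left(- \frac{1}{8437}\right) = \left(-160\right) \left(- \frac{1}{8437}\right) = \frac{160}{8437}$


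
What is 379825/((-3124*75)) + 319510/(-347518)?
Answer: -4137144347/1628469348 ≈ -2.5405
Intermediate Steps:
379825/((-3124*75)) + 319510/(-347518) = 379825/(-234300) + 319510*(-1/347518) = 379825*(-1/234300) - 159755/173759 = -15193/9372 - 159755/173759 = -4137144347/1628469348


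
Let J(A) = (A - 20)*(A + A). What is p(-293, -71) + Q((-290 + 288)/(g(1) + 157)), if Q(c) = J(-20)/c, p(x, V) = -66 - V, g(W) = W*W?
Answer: -126395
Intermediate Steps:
g(W) = W²
J(A) = 2*A*(-20 + A) (J(A) = (-20 + A)*(2*A) = 2*A*(-20 + A))
Q(c) = 1600/c (Q(c) = (2*(-20)*(-20 - 20))/c = (2*(-20)*(-40))/c = 1600/c)
p(-293, -71) + Q((-290 + 288)/(g(1) + 157)) = (-66 - 1*(-71)) + 1600/(((-290 + 288)/(1² + 157))) = (-66 + 71) + 1600/((-2/(1 + 157))) = 5 + 1600/((-2/158)) = 5 + 1600/((-2*1/158)) = 5 + 1600/(-1/79) = 5 + 1600*(-79) = 5 - 126400 = -126395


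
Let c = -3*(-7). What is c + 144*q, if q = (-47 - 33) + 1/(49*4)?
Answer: -563415/49 ≈ -11498.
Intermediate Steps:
c = 21
q = -15679/196 (q = -80 + (1/49)*(¼) = -80 + 1/196 = -15679/196 ≈ -79.995)
c + 144*q = 21 + 144*(-15679/196) = 21 - 564444/49 = -563415/49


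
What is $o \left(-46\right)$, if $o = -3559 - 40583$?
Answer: $2030532$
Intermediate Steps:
$o = -44142$ ($o = -3559 - 40583 = -44142$)
$o \left(-46\right) = \left(-44142\right) \left(-46\right) = 2030532$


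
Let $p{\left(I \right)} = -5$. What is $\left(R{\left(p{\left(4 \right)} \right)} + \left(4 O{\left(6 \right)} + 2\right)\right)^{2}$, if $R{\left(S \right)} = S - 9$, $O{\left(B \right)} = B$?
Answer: $144$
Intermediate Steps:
$R{\left(S \right)} = -9 + S$
$\left(R{\left(p{\left(4 \right)} \right)} + \left(4 O{\left(6 \right)} + 2\right)\right)^{2} = \left(\left(-9 - 5\right) + \left(4 \cdot 6 + 2\right)\right)^{2} = \left(-14 + \left(24 + 2\right)\right)^{2} = \left(-14 + 26\right)^{2} = 12^{2} = 144$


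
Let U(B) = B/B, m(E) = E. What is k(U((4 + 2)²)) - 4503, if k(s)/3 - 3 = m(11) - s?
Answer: -4464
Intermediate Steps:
U(B) = 1
k(s) = 42 - 3*s (k(s) = 9 + 3*(11 - s) = 9 + (33 - 3*s) = 42 - 3*s)
k(U((4 + 2)²)) - 4503 = (42 - 3*1) - 4503 = (42 - 3) - 4503 = 39 - 4503 = -4464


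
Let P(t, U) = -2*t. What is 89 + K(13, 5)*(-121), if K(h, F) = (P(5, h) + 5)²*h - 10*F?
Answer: -33186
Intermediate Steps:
K(h, F) = -10*F + 25*h (K(h, F) = (-2*5 + 5)²*h - 10*F = (-10 + 5)²*h - 10*F = (-5)²*h - 10*F = 25*h - 10*F = -10*F + 25*h)
89 + K(13, 5)*(-121) = 89 + (-10*5 + 25*13)*(-121) = 89 + (-50 + 325)*(-121) = 89 + 275*(-121) = 89 - 33275 = -33186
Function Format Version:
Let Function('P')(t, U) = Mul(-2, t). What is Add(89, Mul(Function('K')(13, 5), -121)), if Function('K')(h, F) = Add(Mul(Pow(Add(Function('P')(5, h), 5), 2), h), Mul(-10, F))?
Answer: -33186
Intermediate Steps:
Function('K')(h, F) = Add(Mul(-10, F), Mul(25, h)) (Function('K')(h, F) = Add(Mul(Pow(Add(Mul(-2, 5), 5), 2), h), Mul(-10, F)) = Add(Mul(Pow(Add(-10, 5), 2), h), Mul(-10, F)) = Add(Mul(Pow(-5, 2), h), Mul(-10, F)) = Add(Mul(25, h), Mul(-10, F)) = Add(Mul(-10, F), Mul(25, h)))
Add(89, Mul(Function('K')(13, 5), -121)) = Add(89, Mul(Add(Mul(-10, 5), Mul(25, 13)), -121)) = Add(89, Mul(Add(-50, 325), -121)) = Add(89, Mul(275, -121)) = Add(89, -33275) = -33186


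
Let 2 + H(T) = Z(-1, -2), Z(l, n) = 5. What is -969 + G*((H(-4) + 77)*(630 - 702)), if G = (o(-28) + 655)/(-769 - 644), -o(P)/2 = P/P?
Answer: 265787/157 ≈ 1692.9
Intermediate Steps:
o(P) = -2 (o(P) = -2*P/P = -2*1 = -2)
G = -653/1413 (G = (-2 + 655)/(-769 - 644) = 653/(-1413) = 653*(-1/1413) = -653/1413 ≈ -0.46214)
H(T) = 3 (H(T) = -2 + 5 = 3)
-969 + G*((H(-4) + 77)*(630 - 702)) = -969 - 653*(3 + 77)*(630 - 702)/1413 = -969 - 52240*(-72)/1413 = -969 - 653/1413*(-5760) = -969 + 417920/157 = 265787/157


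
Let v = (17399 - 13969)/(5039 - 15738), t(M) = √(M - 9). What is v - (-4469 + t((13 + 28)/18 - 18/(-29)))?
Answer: 47810401/10699 - 7*I*√3770/174 ≈ 4468.7 - 2.4701*I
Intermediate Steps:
t(M) = √(-9 + M)
v = -3430/10699 (v = 3430/(-10699) = 3430*(-1/10699) = -3430/10699 ≈ -0.32059)
v - (-4469 + t((13 + 28)/18 - 18/(-29))) = -3430/10699 - (-4469 + √(-9 + ((13 + 28)/18 - 18/(-29)))) = -3430/10699 - (-4469 + √(-9 + (41*(1/18) - 18*(-1/29)))) = -3430/10699 - (-4469 + √(-9 + (41/18 + 18/29))) = -3430/10699 - (-4469 + √(-9 + 1513/522)) = -3430/10699 - (-4469 + √(-3185/522)) = -3430/10699 - (-4469 + 7*I*√3770/174) = -3430/10699 + (4469 - 7*I*√3770/174) = 47810401/10699 - 7*I*√3770/174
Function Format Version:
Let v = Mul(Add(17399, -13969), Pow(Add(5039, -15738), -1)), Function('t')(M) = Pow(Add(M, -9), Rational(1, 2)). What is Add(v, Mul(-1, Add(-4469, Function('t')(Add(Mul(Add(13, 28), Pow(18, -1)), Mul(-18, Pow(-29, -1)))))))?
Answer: Add(Rational(47810401, 10699), Mul(Rational(-7, 174), I, Pow(3770, Rational(1, 2)))) ≈ Add(4468.7, Mul(-2.4701, I))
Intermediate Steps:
Function('t')(M) = Pow(Add(-9, M), Rational(1, 2))
v = Rational(-3430, 10699) (v = Mul(3430, Pow(-10699, -1)) = Mul(3430, Rational(-1, 10699)) = Rational(-3430, 10699) ≈ -0.32059)
Add(v, Mul(-1, Add(-4469, Function('t')(Add(Mul(Add(13, 28), Pow(18, -1)), Mul(-18, Pow(-29, -1))))))) = Add(Rational(-3430, 10699), Mul(-1, Add(-4469, Pow(Add(-9, Add(Mul(Add(13, 28), Pow(18, -1)), Mul(-18, Pow(-29, -1)))), Rational(1, 2))))) = Add(Rational(-3430, 10699), Mul(-1, Add(-4469, Pow(Add(-9, Add(Mul(41, Rational(1, 18)), Mul(-18, Rational(-1, 29)))), Rational(1, 2))))) = Add(Rational(-3430, 10699), Mul(-1, Add(-4469, Pow(Add(-9, Add(Rational(41, 18), Rational(18, 29))), Rational(1, 2))))) = Add(Rational(-3430, 10699), Mul(-1, Add(-4469, Pow(Add(-9, Rational(1513, 522)), Rational(1, 2))))) = Add(Rational(-3430, 10699), Mul(-1, Add(-4469, Pow(Rational(-3185, 522), Rational(1, 2))))) = Add(Rational(-3430, 10699), Mul(-1, Add(-4469, Mul(Rational(7, 174), I, Pow(3770, Rational(1, 2)))))) = Add(Rational(-3430, 10699), Add(4469, Mul(Rational(-7, 174), I, Pow(3770, Rational(1, 2))))) = Add(Rational(47810401, 10699), Mul(Rational(-7, 174), I, Pow(3770, Rational(1, 2))))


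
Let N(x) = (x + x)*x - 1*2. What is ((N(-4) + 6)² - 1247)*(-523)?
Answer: -25627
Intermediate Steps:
N(x) = -2 + 2*x² (N(x) = (2*x)*x - 2 = 2*x² - 2 = -2 + 2*x²)
((N(-4) + 6)² - 1247)*(-523) = (((-2 + 2*(-4)²) + 6)² - 1247)*(-523) = (((-2 + 2*16) + 6)² - 1247)*(-523) = (((-2 + 32) + 6)² - 1247)*(-523) = ((30 + 6)² - 1247)*(-523) = (36² - 1247)*(-523) = (1296 - 1247)*(-523) = 49*(-523) = -25627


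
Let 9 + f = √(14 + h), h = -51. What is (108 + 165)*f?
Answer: -2457 + 273*I*√37 ≈ -2457.0 + 1660.6*I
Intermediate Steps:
f = -9 + I*√37 (f = -9 + √(14 - 51) = -9 + √(-37) = -9 + I*√37 ≈ -9.0 + 6.0828*I)
(108 + 165)*f = (108 + 165)*(-9 + I*√37) = 273*(-9 + I*√37) = -2457 + 273*I*√37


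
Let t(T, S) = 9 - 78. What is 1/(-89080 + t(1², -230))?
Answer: -1/89149 ≈ -1.1217e-5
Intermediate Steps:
t(T, S) = -69
1/(-89080 + t(1², -230)) = 1/(-89080 - 69) = 1/(-89149) = -1/89149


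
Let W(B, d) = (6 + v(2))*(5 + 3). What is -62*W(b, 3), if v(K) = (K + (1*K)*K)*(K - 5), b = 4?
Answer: 5952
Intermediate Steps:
v(K) = (-5 + K)*(K + K²) (v(K) = (K + K*K)*(-5 + K) = (K + K²)*(-5 + K) = (-5 + K)*(K + K²))
W(B, d) = -96 (W(B, d) = (6 + 2*(-5 + 2² - 4*2))*(5 + 3) = (6 + 2*(-5 + 4 - 8))*8 = (6 + 2*(-9))*8 = (6 - 18)*8 = -12*8 = -96)
-62*W(b, 3) = -62*(-96) = 5952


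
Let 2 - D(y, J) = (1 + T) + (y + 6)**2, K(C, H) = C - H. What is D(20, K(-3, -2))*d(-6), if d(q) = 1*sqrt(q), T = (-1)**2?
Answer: -676*I*sqrt(6) ≈ -1655.9*I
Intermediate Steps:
T = 1
d(q) = sqrt(q)
D(y, J) = -(6 + y)**2 (D(y, J) = 2 - ((1 + 1) + (y + 6)**2) = 2 - (2 + (6 + y)**2) = 2 + (-2 - (6 + y)**2) = -(6 + y)**2)
D(20, K(-3, -2))*d(-6) = (-(6 + 20)**2)*sqrt(-6) = (-1*26**2)*(I*sqrt(6)) = (-1*676)*(I*sqrt(6)) = -676*I*sqrt(6)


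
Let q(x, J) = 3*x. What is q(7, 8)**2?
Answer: 441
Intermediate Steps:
q(7, 8)**2 = (3*7)**2 = 21**2 = 441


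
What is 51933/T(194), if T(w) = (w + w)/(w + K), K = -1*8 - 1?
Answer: 9607605/388 ≈ 24762.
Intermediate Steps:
K = -9 (K = -8 - 1 = -9)
T(w) = 2*w/(-9 + w) (T(w) = (w + w)/(w - 9) = (2*w)/(-9 + w) = 2*w/(-9 + w))
51933/T(194) = 51933/((2*194/(-9 + 194))) = 51933/((2*194/185)) = 51933/((2*194*(1/185))) = 51933/(388/185) = 51933*(185/388) = 9607605/388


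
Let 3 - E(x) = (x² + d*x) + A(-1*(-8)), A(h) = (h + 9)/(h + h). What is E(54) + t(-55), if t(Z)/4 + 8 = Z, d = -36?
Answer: -19553/16 ≈ -1222.1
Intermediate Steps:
A(h) = (9 + h)/(2*h) (A(h) = (9 + h)/((2*h)) = (9 + h)*(1/(2*h)) = (9 + h)/(2*h))
t(Z) = -32 + 4*Z
E(x) = 31/16 - x² + 36*x (E(x) = 3 - ((x² - 36*x) + (9 - 1*(-8))/(2*((-1*(-8))))) = 3 - ((x² - 36*x) + (½)*(9 + 8)/8) = 3 - ((x² - 36*x) + (½)*(⅛)*17) = 3 - ((x² - 36*x) + 17/16) = 3 - (17/16 + x² - 36*x) = 3 + (-17/16 - x² + 36*x) = 31/16 - x² + 36*x)
E(54) + t(-55) = (31/16 - 1*54² + 36*54) + (-32 + 4*(-55)) = (31/16 - 1*2916 + 1944) + (-32 - 220) = (31/16 - 2916 + 1944) - 252 = -15521/16 - 252 = -19553/16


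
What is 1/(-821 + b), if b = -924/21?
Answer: -1/865 ≈ -0.0011561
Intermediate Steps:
b = -44 (b = -924*1/21 = -44)
1/(-821 + b) = 1/(-821 - 44) = 1/(-865) = -1/865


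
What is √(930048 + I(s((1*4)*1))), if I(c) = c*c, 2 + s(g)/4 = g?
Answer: 8*√14533 ≈ 964.42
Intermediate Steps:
s(g) = -8 + 4*g
I(c) = c²
√(930048 + I(s((1*4)*1))) = √(930048 + (-8 + 4*((1*4)*1))²) = √(930048 + (-8 + 4*(4*1))²) = √(930048 + (-8 + 4*4)²) = √(930048 + (-8 + 16)²) = √(930048 + 8²) = √(930048 + 64) = √930112 = 8*√14533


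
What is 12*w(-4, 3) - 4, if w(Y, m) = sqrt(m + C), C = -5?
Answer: -4 + 12*I*sqrt(2) ≈ -4.0 + 16.971*I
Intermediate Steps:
w(Y, m) = sqrt(-5 + m) (w(Y, m) = sqrt(m - 5) = sqrt(-5 + m))
12*w(-4, 3) - 4 = 12*sqrt(-5 + 3) - 4 = 12*sqrt(-2) - 4 = 12*(I*sqrt(2)) - 4 = 12*I*sqrt(2) - 4 = -4 + 12*I*sqrt(2)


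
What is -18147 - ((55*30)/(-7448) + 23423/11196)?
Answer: -94587158305/5211738 ≈ -18149.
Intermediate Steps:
-18147 - ((55*30)/(-7448) + 23423/11196) = -18147 - (1650*(-1/7448) + 23423*(1/11196)) = -18147 - (-825/3724 + 23423/11196) = -18147 - 1*9748819/5211738 = -18147 - 9748819/5211738 = -94587158305/5211738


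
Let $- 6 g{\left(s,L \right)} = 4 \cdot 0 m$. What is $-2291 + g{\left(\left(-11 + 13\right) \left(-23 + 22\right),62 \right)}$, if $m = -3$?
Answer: $-2291$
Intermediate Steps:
$g{\left(s,L \right)} = 0$ ($g{\left(s,L \right)} = - \frac{4 \cdot 0 \left(-3\right)}{6} = - \frac{0 \left(-3\right)}{6} = \left(- \frac{1}{6}\right) 0 = 0$)
$-2291 + g{\left(\left(-11 + 13\right) \left(-23 + 22\right),62 \right)} = -2291 + 0 = -2291$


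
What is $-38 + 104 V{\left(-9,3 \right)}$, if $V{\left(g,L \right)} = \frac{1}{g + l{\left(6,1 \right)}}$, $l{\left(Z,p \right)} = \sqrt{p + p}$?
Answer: $- \frac{3938}{79} - \frac{104 \sqrt{2}}{79} \approx -51.71$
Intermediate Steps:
$l{\left(Z,p \right)} = \sqrt{2} \sqrt{p}$ ($l{\left(Z,p \right)} = \sqrt{2 p} = \sqrt{2} \sqrt{p}$)
$V{\left(g,L \right)} = \frac{1}{g + \sqrt{2}}$ ($V{\left(g,L \right)} = \frac{1}{g + \sqrt{2} \sqrt{1}} = \frac{1}{g + \sqrt{2} \cdot 1} = \frac{1}{g + \sqrt{2}}$)
$-38 + 104 V{\left(-9,3 \right)} = -38 + \frac{104}{-9 + \sqrt{2}}$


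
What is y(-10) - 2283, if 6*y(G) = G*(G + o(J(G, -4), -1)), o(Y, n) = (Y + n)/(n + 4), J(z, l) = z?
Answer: -20342/9 ≈ -2260.2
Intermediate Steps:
o(Y, n) = (Y + n)/(4 + n)
y(G) = G*(-⅓ + 4*G/3)/6 (y(G) = (G*(G + (G - 1)/(4 - 1)))/6 = (G*(G + (-1 + G)/3))/6 = (G*(G + (-⅓ + G/3)))/6 = (G*(-⅓ + 4*G/3))/6 = G*(-⅓ + 4*G/3)/6)
y(-10) - 2283 = (1/18)*(-10)*(-1 + 4*(-10)) - 2283 = (1/18)*(-10)*(-1 - 40) - 2283 = (1/18)*(-10)*(-41) - 2283 = 205/9 - 2283 = -20342/9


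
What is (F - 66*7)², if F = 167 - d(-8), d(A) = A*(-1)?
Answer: 91809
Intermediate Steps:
d(A) = -A
F = 159 (F = 167 - (-1)*(-8) = 167 - 1*8 = 167 - 8 = 159)
(F - 66*7)² = (159 - 66*7)² = (159 - 462)² = (-303)² = 91809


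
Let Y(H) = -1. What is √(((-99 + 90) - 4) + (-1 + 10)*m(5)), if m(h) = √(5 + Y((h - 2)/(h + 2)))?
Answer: √5 ≈ 2.2361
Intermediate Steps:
m(h) = 2 (m(h) = √(5 - 1) = √4 = 2)
√(((-99 + 90) - 4) + (-1 + 10)*m(5)) = √(((-99 + 90) - 4) + (-1 + 10)*2) = √((-9 - 4) + 9*2) = √(-13 + 18) = √5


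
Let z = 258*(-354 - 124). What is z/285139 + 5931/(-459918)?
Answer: -6490009649/14571173178 ≈ -0.44540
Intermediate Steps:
z = -123324 (z = 258*(-478) = -123324)
z/285139 + 5931/(-459918) = -123324/285139 + 5931/(-459918) = -123324*1/285139 + 5931*(-1/459918) = -123324/285139 - 659/51102 = -6490009649/14571173178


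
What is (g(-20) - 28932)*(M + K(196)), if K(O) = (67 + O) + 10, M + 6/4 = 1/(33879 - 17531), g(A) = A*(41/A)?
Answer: -128232212353/16348 ≈ -7.8439e+6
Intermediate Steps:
g(A) = 41
M = -24521/16348 (M = -3/2 + 1/(33879 - 17531) = -3/2 + 1/16348 = -24521/16348 ≈ -1.4999)
K(O) = 77 + O
(g(-20) - 28932)*(M + K(196)) = (41 - 28932)*(-24521/16348 + (77 + 196)) = -28891*(-24521/16348 + 273) = -28891*4438483/16348 = -128232212353/16348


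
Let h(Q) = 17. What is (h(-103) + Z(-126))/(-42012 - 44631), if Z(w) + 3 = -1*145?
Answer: 131/86643 ≈ 0.0015120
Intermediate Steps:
Z(w) = -148 (Z(w) = -3 - 1*145 = -3 - 145 = -148)
(h(-103) + Z(-126))/(-42012 - 44631) = (17 - 148)/(-42012 - 44631) = -131/(-86643) = -131*(-1/86643) = 131/86643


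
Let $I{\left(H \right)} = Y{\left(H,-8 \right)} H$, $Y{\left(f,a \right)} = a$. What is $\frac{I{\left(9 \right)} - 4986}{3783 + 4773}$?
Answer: $- \frac{843}{1426} \approx -0.59116$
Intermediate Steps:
$I{\left(H \right)} = - 8 H$
$\frac{I{\left(9 \right)} - 4986}{3783 + 4773} = \frac{\left(-8\right) 9 - 4986}{3783 + 4773} = \frac{-72 - 4986}{8556} = \left(-5058\right) \frac{1}{8556} = - \frac{843}{1426}$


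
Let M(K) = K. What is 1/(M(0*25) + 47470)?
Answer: 1/47470 ≈ 2.1066e-5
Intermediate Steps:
1/(M(0*25) + 47470) = 1/(0*25 + 47470) = 1/(0 + 47470) = 1/47470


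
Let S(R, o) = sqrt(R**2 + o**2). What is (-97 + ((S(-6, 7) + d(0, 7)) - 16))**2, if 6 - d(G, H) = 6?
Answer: (113 - sqrt(85))**2 ≈ 10770.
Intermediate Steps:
d(G, H) = 0 (d(G, H) = 6 - 1*6 = 6 - 6 = 0)
(-97 + ((S(-6, 7) + d(0, 7)) - 16))**2 = (-97 + ((sqrt((-6)**2 + 7**2) + 0) - 16))**2 = (-97 + ((sqrt(36 + 49) + 0) - 16))**2 = (-97 + ((sqrt(85) + 0) - 16))**2 = (-97 + (sqrt(85) - 16))**2 = (-97 + (-16 + sqrt(85)))**2 = (-113 + sqrt(85))**2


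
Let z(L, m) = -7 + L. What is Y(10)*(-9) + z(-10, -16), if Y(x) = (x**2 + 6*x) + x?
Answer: -1547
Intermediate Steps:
Y(x) = x**2 + 7*x
Y(10)*(-9) + z(-10, -16) = (10*(7 + 10))*(-9) + (-7 - 10) = (10*17)*(-9) - 17 = 170*(-9) - 17 = -1530 - 17 = -1547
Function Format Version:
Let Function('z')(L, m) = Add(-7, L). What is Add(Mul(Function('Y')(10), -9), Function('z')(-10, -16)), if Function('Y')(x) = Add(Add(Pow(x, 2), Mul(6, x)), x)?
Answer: -1547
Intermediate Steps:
Function('Y')(x) = Add(Pow(x, 2), Mul(7, x))
Add(Mul(Function('Y')(10), -9), Function('z')(-10, -16)) = Add(Mul(Mul(10, Add(7, 10)), -9), Add(-7, -10)) = Add(Mul(Mul(10, 17), -9), -17) = Add(Mul(170, -9), -17) = Add(-1530, -17) = -1547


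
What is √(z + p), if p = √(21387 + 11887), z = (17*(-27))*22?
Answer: √(-10098 + √33274) ≈ 99.577*I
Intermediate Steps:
z = -10098 (z = -459*22 = -10098)
p = √33274 ≈ 182.41
√(z + p) = √(-10098 + √33274)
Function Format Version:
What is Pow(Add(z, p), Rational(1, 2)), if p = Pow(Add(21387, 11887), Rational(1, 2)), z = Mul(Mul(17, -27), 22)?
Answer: Pow(Add(-10098, Pow(33274, Rational(1, 2))), Rational(1, 2)) ≈ Mul(99.577, I)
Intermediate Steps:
z = -10098 (z = Mul(-459, 22) = -10098)
p = Pow(33274, Rational(1, 2)) ≈ 182.41
Pow(Add(z, p), Rational(1, 2)) = Pow(Add(-10098, Pow(33274, Rational(1, 2))), Rational(1, 2))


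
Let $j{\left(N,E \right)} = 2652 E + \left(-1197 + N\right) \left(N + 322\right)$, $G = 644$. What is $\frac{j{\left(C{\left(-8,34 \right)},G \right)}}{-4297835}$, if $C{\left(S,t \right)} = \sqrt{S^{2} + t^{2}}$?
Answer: $- \frac{1323674}{4297835} + \frac{350 \sqrt{305}}{859567} \approx -0.30088$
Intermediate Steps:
$j{\left(N,E \right)} = 2652 E + \left(-1197 + N\right) \left(322 + N\right)$
$\frac{j{\left(C{\left(-8,34 \right)},G \right)}}{-4297835} = \frac{-385434 + \left(\sqrt{\left(-8\right)^{2} + 34^{2}}\right)^{2} - 875 \sqrt{\left(-8\right)^{2} + 34^{2}} + 2652 \cdot 644}{-4297835} = \left(-385434 + \left(\sqrt{64 + 1156}\right)^{2} - 875 \sqrt{64 + 1156} + 1707888\right) \left(- \frac{1}{4297835}\right) = \left(-385434 + \left(\sqrt{1220}\right)^{2} - 875 \sqrt{1220} + 1707888\right) \left(- \frac{1}{4297835}\right) = \left(-385434 + \left(2 \sqrt{305}\right)^{2} - 875 \cdot 2 \sqrt{305} + 1707888\right) \left(- \frac{1}{4297835}\right) = \left(-385434 + 1220 - 1750 \sqrt{305} + 1707888\right) \left(- \frac{1}{4297835}\right) = \left(1323674 - 1750 \sqrt{305}\right) \left(- \frac{1}{4297835}\right) = - \frac{1323674}{4297835} + \frac{350 \sqrt{305}}{859567}$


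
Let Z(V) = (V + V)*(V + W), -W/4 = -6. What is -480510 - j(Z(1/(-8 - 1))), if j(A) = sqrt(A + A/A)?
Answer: -480510 - I*sqrt(349)/9 ≈ -4.8051e+5 - 2.0757*I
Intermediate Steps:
W = 24 (W = -4*(-6) = 24)
Z(V) = 2*V*(24 + V) (Z(V) = (V + V)*(V + 24) = (2*V)*(24 + V) = 2*V*(24 + V))
j(A) = sqrt(1 + A) (j(A) = sqrt(A + 1) = sqrt(1 + A))
-480510 - j(Z(1/(-8 - 1))) = -480510 - sqrt(1 + 2*(24 + 1/(-8 - 1))/(-8 - 1)) = -480510 - sqrt(1 + 2*(24 + 1/(-9))/(-9)) = -480510 - sqrt(1 + 2*(-1/9)*(24 - 1/9)) = -480510 - sqrt(1 + 2*(-1/9)*(215/9)) = -480510 - sqrt(1 - 430/81) = -480510 - sqrt(-349/81) = -480510 - I*sqrt(349)/9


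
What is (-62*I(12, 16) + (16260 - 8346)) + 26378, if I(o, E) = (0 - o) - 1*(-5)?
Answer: 34726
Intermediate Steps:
I(o, E) = 5 - o (I(o, E) = -o + 5 = 5 - o)
(-62*I(12, 16) + (16260 - 8346)) + 26378 = (-62*(5 - 1*12) + (16260 - 8346)) + 26378 = (-62*(5 - 12) + 7914) + 26378 = (-62*(-7) + 7914) + 26378 = (434 + 7914) + 26378 = 8348 + 26378 = 34726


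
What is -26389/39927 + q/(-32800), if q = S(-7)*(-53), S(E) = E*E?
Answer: -761868781/1309605600 ≈ -0.58175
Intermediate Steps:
S(E) = E**2
q = -2597 (q = (-7)**2*(-53) = 49*(-53) = -2597)
-26389/39927 + q/(-32800) = -26389/39927 - 2597/(-32800) = -26389*1/39927 - 2597*(-1/32800) = -26389/39927 + 2597/32800 = -761868781/1309605600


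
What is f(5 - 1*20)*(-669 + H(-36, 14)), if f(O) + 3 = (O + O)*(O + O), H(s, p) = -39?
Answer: -635076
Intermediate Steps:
f(O) = -3 + 4*O² (f(O) = -3 + (O + O)*(O + O) = -3 + (2*O)*(2*O) = -3 + 4*O²)
f(5 - 1*20)*(-669 + H(-36, 14)) = (-3 + 4*(5 - 1*20)²)*(-669 - 39) = (-3 + 4*(5 - 20)²)*(-708) = (-3 + 4*(-15)²)*(-708) = (-3 + 4*225)*(-708) = (-3 + 900)*(-708) = 897*(-708) = -635076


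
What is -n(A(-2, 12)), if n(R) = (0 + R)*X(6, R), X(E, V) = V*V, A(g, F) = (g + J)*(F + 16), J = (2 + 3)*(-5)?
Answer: 432081216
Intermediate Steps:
J = -25 (J = 5*(-5) = -25)
A(g, F) = (-25 + g)*(16 + F) (A(g, F) = (g - 25)*(F + 16) = (-25 + g)*(16 + F))
X(E, V) = V**2
n(R) = R**3 (n(R) = (0 + R)*R**2 = R*R**2 = R**3)
-n(A(-2, 12)) = -(-400 - 25*12 + 16*(-2) + 12*(-2))**3 = -(-400 - 300 - 32 - 24)**3 = -1*(-756)**3 = -1*(-432081216) = 432081216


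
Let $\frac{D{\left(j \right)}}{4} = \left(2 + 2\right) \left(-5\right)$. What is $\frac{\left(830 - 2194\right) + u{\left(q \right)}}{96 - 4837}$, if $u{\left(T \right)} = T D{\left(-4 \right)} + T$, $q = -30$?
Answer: $- \frac{1006}{4741} \approx -0.21219$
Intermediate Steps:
$D{\left(j \right)} = -80$ ($D{\left(j \right)} = 4 \left(2 + 2\right) \left(-5\right) = 4 \cdot 4 \left(-5\right) = 4 \left(-20\right) = -80$)
$u{\left(T \right)} = - 79 T$ ($u{\left(T \right)} = T \left(-80\right) + T = - 80 T + T = - 79 T$)
$\frac{\left(830 - 2194\right) + u{\left(q \right)}}{96 - 4837} = \frac{\left(830 - 2194\right) - -2370}{96 - 4837} = \frac{-1364 + 2370}{-4741} = 1006 \left(- \frac{1}{4741}\right) = - \frac{1006}{4741}$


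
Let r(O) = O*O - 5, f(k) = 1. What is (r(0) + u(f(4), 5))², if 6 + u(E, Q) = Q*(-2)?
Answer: 441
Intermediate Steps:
u(E, Q) = -6 - 2*Q (u(E, Q) = -6 + Q*(-2) = -6 - 2*Q)
r(O) = -5 + O² (r(O) = O² - 5 = -5 + O²)
(r(0) + u(f(4), 5))² = ((-5 + 0²) + (-6 - 2*5))² = ((-5 + 0) + (-6 - 10))² = (-5 - 16)² = (-21)² = 441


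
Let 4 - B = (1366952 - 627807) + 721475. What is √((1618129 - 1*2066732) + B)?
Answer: I*√1909219 ≈ 1381.7*I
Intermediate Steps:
B = -1460616 (B = 4 - ((1366952 - 627807) + 721475) = 4 - (739145 + 721475) = 4 - 1*1460620 = 4 - 1460620 = -1460616)
√((1618129 - 1*2066732) + B) = √((1618129 - 1*2066732) - 1460616) = √((1618129 - 2066732) - 1460616) = √(-448603 - 1460616) = √(-1909219) = I*√1909219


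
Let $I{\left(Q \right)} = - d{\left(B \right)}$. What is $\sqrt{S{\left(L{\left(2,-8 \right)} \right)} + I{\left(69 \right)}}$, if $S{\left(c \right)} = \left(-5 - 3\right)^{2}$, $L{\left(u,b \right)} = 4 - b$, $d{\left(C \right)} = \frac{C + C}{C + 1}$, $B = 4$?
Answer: $\frac{2 \sqrt{390}}{5} \approx 7.8994$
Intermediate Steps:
$d{\left(C \right)} = \frac{2 C}{1 + C}$
$S{\left(c \right)} = 64$ ($S{\left(c \right)} = \left(-8\right)^{2} = 64$)
$I{\left(Q \right)} = - \frac{8}{5}$ ($I{\left(Q \right)} = - \frac{2 \cdot 4}{1 + 4} = - \frac{2 \cdot 4}{5} = \left(-1\right) \frac{8}{5} = - \frac{8}{5}$)
$\sqrt{S{\left(L{\left(2,-8 \right)} \right)} + I{\left(69 \right)}} = \sqrt{64 - \frac{8}{5}} = \sqrt{\frac{312}{5}} = \frac{2 \sqrt{390}}{5}$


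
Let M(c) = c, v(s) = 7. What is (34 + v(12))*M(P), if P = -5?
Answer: -205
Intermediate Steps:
(34 + v(12))*M(P) = (34 + 7)*(-5) = 41*(-5) = -205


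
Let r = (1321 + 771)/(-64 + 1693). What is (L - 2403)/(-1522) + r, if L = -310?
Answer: 7603501/2479338 ≈ 3.0667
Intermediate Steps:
r = 2092/1629 ≈ 1.2842
(L - 2403)/(-1522) + r = (-310 - 2403)/(-1522) + 2092/1629 = -2713*(-1/1522) + 2092/1629 = 2713/1522 + 2092/1629 = 7603501/2479338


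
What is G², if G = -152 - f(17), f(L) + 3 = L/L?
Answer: 22500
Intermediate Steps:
f(L) = -2 (f(L) = -3 + L/L = -3 + 1 = -2)
G = -150 (G = -152 - 1*(-2) = -152 + 2 = -150)
G² = (-150)² = 22500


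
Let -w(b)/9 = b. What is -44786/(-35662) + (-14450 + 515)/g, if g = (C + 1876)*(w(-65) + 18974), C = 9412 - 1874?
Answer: 1374313122811/1094397988002 ≈ 1.2558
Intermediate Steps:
C = 7538
w(b) = -9*b
g = 184128426 (g = (7538 + 1876)*(-9*(-65) + 18974) = 9414*(585 + 18974) = 9414*19559 = 184128426)
-44786/(-35662) + (-14450 + 515)/g = -44786/(-35662) + (-14450 + 515)/184128426 = -44786*(-1/35662) - 13935*1/184128426 = 22393/17831 - 4645/61376142 = 1374313122811/1094397988002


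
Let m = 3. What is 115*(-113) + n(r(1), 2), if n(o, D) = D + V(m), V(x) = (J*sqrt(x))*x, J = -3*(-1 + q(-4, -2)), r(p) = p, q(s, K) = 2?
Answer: -12993 - 9*sqrt(3) ≈ -13009.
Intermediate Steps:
J = -3 (J = -3*(-1 + 2) = -3*1 = -3)
V(x) = -3*x**(3/2) (V(x) = (-3*sqrt(x))*x = -3*x**(3/2))
n(o, D) = D - 9*sqrt(3)
115*(-113) + n(r(1), 2) = 115*(-113) + (2 - 9*sqrt(3)) = -12995 + (2 - 9*sqrt(3)) = -12993 - 9*sqrt(3)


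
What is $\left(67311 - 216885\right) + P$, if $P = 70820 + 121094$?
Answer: $42340$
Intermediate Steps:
$P = 191914$
$\left(67311 - 216885\right) + P = \left(67311 - 216885\right) + 191914 = -149574 + 191914 = 42340$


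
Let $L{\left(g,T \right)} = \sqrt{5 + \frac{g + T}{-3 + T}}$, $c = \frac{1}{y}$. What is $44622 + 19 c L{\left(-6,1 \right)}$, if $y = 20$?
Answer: $44622 + \frac{19 \sqrt{30}}{40} \approx 44625.0$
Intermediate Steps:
$c = \frac{1}{20} \approx 0.05$
$L{\left(g,T \right)} = \sqrt{5 + \frac{T + g}{-3 + T}}$
$44622 + 19 c L{\left(-6,1 \right)} = 44622 + 19 \cdot \frac{1}{20} \sqrt{\frac{-15 - 6 + 6 \cdot 1}{-3 + 1}} = 44622 + \frac{19 \sqrt{\frac{-15 - 6 + 6}{-2}}}{20} = 44622 + \frac{19 \sqrt{\left(- \frac{1}{2}\right) \left(-15\right)}}{20} = 44622 + \frac{19 \sqrt{\frac{15}{2}}}{20} = 44622 + \frac{19 \frac{\sqrt{30}}{2}}{20} = 44622 + \frac{19 \sqrt{30}}{40}$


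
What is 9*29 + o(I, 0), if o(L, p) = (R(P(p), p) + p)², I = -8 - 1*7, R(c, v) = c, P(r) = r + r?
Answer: 261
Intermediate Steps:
P(r) = 2*r
I = -15 (I = -8 - 7 = -15)
o(L, p) = 9*p² (o(L, p) = (2*p + p)² = (3*p)² = 9*p²)
9*29 + o(I, 0) = 9*29 + 9*0² = 261 + 9*0 = 261 + 0 = 261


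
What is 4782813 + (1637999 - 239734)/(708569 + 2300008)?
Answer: 1308132962306/273507 ≈ 4.7828e+6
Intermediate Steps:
4782813 + (1637999 - 239734)/(708569 + 2300008) = 4782813 + 1398265/3008577 = 4782813 + 1398265*(1/3008577) = 4782813 + 127115/273507 = 1308132962306/273507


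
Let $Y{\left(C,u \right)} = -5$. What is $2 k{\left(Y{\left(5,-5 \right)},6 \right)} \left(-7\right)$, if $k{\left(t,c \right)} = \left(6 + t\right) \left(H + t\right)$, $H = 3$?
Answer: $28$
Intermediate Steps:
$k{\left(t,c \right)} = \left(3 + t\right) \left(6 + t\right)$ ($k{\left(t,c \right)} = \left(6 + t\right) \left(3 + t\right) = \left(3 + t\right) \left(6 + t\right)$)
$2 k{\left(Y{\left(5,-5 \right)},6 \right)} \left(-7\right) = 2 \left(18 + \left(-5\right)^{2} + 9 \left(-5\right)\right) \left(-7\right) = 2 \left(18 + 25 - 45\right) \left(-7\right) = 2 \left(-2\right) \left(-7\right) = \left(-4\right) \left(-7\right) = 28$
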